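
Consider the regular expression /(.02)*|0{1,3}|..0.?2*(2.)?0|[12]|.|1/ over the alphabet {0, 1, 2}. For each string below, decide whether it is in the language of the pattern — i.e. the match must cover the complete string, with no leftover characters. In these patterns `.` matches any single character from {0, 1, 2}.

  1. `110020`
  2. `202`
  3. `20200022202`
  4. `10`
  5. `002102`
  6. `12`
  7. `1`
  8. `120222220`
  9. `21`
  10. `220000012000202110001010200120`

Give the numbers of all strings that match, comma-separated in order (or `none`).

1, 2, 5, 7, 8

1 → match
2 → match
3 → no match
4 → no match
5 → match
6 → no match
7 → match
8 → match
9 → no match
10 → no match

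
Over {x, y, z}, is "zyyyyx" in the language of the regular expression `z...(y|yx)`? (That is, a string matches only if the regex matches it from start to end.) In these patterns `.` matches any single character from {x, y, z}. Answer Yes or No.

Yes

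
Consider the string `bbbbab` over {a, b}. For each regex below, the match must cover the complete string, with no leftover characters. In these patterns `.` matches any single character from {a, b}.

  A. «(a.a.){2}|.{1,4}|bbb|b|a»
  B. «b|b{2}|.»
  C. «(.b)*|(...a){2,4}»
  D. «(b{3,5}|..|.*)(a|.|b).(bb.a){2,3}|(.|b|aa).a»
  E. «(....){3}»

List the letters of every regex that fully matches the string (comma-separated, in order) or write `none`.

A → no match
B → no match
C → match
D → no match — must end with `a`
E → no match

C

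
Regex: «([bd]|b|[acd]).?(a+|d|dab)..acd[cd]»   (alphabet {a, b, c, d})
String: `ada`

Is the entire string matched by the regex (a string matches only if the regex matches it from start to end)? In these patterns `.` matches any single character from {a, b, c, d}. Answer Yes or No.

No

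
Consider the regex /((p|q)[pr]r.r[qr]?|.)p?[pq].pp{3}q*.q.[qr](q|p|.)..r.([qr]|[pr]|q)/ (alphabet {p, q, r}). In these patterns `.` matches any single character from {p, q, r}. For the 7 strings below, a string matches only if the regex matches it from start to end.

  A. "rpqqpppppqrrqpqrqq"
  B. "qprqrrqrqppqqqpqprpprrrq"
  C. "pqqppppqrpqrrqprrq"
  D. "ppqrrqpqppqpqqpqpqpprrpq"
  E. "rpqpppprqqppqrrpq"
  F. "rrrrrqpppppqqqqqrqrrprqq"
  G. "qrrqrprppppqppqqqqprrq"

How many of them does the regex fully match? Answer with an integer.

1

A → match
B → no match
C → no match
D → no match
E → no match
F → no match
G → no match
Total matched: 1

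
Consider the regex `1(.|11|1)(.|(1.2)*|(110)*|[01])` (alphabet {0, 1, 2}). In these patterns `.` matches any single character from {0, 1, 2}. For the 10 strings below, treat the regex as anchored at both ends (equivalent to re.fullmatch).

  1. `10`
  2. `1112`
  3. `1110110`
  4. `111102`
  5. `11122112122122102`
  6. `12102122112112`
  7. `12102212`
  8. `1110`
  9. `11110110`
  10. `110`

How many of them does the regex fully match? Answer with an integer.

1 → match
2 → match
3 → no match
4 → match
5 → match
6 → match
7 → no match
8 → match
9 → match
10 → match
Total matched: 8

8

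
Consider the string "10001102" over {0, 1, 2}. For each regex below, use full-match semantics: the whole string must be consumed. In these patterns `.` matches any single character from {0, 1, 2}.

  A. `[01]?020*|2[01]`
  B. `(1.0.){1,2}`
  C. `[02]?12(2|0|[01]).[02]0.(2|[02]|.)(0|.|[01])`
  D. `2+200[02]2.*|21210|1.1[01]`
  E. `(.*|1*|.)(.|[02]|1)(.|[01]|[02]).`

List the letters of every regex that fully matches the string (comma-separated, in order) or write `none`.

A → no match
B → match
C → no match
D → no match
E → match

B, E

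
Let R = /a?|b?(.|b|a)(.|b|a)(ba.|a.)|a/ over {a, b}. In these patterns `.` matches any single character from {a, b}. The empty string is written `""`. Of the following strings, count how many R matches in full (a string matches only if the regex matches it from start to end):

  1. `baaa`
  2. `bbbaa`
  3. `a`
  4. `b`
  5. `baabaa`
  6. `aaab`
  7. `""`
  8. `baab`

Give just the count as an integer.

7

1 → match
2 → match
3 → match
4 → no match
5 → match
6 → match
7 → match
8 → match
Total matched: 7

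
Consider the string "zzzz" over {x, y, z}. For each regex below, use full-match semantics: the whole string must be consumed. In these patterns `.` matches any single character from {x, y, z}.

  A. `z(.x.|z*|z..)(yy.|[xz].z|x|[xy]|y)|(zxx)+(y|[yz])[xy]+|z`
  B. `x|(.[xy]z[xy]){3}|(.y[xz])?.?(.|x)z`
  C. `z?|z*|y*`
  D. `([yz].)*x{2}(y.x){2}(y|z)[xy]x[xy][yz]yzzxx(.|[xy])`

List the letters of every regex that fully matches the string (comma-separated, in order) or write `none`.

A → match
B → no match
C → match
D → no match

A, C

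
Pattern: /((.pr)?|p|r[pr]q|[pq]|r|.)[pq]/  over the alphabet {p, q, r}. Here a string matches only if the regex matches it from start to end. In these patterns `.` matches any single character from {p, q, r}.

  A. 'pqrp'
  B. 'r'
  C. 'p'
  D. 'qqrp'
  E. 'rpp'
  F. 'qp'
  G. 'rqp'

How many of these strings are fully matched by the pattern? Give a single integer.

2

A → no match
B → no match
C → match
D → no match
E → no match
F → match
G → no match
Total matched: 2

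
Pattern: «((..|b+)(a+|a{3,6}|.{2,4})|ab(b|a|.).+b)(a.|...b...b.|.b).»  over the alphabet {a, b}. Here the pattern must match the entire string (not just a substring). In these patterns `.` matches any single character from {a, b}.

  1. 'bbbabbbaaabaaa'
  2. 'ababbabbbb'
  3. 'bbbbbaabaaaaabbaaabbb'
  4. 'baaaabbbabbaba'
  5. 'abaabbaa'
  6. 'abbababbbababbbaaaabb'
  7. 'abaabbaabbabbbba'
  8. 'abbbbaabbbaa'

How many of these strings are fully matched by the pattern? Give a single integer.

2

1 → no match
2 → match
3 → no match
4 → no match
5 → no match
6 → no match
7 → match
8 → no match
Total matched: 2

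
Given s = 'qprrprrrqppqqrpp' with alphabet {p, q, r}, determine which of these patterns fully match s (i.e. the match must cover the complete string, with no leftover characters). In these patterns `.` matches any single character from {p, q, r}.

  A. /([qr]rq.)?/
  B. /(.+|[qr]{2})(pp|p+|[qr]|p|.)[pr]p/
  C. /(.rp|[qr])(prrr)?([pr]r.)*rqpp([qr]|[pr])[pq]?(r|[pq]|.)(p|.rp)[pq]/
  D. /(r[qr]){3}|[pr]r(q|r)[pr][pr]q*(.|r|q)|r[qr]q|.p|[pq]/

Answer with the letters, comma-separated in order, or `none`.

A → no match
B → match
C → match
D → no match

B, C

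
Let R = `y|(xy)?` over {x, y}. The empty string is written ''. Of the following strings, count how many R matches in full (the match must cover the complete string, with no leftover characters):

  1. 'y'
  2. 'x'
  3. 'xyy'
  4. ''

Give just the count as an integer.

2

1 → match
2 → no match
3 → no match
4 → match
Total matched: 2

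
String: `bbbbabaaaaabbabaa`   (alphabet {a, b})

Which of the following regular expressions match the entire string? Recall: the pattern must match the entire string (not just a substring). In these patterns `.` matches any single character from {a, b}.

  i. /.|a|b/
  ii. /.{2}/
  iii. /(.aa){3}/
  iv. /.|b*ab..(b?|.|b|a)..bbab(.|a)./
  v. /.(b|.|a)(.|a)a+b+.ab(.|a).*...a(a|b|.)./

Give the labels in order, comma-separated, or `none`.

i → no match
ii → no match
iii → no match
iv → match
v → no match

iv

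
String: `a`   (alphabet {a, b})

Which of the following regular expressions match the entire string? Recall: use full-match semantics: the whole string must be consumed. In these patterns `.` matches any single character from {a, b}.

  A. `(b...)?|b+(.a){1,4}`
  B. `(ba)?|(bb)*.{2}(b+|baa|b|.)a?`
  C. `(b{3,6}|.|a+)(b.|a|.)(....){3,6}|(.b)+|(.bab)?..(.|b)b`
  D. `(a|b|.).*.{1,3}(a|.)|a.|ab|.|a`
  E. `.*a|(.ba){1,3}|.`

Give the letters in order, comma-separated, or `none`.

A → no match
B → no match
C → no match
D → match
E → match

D, E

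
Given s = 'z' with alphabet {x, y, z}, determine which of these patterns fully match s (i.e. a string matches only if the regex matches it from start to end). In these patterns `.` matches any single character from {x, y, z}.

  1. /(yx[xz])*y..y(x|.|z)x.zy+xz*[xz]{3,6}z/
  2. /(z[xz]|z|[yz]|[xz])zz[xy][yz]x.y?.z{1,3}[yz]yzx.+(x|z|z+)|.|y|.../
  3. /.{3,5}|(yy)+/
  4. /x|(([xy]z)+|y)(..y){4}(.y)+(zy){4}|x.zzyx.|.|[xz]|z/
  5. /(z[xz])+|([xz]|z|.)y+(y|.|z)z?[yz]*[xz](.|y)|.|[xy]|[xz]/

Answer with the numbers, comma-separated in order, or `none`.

2, 4, 5

1 → no match
2 → match
3 → no match
4 → match
5 → match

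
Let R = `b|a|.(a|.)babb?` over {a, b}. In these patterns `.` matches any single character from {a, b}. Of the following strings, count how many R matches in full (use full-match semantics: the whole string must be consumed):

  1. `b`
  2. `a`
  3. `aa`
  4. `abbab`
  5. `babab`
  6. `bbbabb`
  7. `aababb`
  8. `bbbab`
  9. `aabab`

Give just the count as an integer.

1 → match
2 → match
3 → no match
4 → match
5 → match
6 → match
7 → match
8 → match
9 → match
Total matched: 8

8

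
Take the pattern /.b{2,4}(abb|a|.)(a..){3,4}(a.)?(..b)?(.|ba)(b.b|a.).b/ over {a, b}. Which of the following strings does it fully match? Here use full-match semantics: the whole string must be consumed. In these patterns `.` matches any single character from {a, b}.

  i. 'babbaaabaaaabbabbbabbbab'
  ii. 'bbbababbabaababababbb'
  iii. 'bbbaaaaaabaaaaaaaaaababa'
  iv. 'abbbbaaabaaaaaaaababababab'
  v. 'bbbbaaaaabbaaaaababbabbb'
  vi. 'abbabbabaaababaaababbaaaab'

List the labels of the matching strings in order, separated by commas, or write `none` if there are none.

iv, v, vi

i → no match
ii → no match
iii → no match — must end with 'b'
iv → match
v → match
vi → match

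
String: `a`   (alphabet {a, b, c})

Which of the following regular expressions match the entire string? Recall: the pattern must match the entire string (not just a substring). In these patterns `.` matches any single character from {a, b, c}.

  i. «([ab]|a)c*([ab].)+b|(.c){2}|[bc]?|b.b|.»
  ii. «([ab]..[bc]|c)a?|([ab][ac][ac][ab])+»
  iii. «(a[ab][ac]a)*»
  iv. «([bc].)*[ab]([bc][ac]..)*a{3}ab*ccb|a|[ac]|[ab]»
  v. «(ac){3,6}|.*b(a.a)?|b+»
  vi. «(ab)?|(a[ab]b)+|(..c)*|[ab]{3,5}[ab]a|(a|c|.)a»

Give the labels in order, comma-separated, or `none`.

i, iv

i → match
ii → no match
iii → no match
iv → match
v → no match
vi → no match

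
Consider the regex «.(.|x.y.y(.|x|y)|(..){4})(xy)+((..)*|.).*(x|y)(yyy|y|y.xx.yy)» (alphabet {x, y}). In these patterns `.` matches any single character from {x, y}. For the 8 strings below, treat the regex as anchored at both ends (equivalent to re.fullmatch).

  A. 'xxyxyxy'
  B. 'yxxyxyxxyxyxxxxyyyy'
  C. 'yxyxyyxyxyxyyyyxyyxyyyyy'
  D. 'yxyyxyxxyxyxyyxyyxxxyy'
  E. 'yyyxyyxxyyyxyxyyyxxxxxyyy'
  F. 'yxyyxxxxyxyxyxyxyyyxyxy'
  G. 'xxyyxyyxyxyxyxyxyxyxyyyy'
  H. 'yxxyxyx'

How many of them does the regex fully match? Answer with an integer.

4

A → no match
B → match
C → no match
D → match
E → no match
F → match
G → match
H → no match
Total matched: 4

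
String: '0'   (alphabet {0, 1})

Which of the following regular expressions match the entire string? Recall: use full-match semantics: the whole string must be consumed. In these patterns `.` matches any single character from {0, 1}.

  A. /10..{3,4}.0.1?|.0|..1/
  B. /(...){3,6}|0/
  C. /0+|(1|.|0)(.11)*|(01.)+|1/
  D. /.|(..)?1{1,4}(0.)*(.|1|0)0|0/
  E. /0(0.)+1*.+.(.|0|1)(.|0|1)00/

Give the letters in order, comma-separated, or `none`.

A → no match
B → match
C → match
D → match
E → no match — must start with '00'

B, C, D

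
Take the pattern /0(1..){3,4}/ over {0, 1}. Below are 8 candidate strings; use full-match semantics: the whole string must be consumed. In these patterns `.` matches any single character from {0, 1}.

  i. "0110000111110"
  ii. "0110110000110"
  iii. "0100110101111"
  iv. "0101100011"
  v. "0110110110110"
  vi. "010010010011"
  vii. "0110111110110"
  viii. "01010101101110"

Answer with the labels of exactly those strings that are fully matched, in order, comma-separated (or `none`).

iii, v, vii

i → no match
ii → no match
iii → match
iv → no match
v → match
vi → no match
vii → match
viii → no match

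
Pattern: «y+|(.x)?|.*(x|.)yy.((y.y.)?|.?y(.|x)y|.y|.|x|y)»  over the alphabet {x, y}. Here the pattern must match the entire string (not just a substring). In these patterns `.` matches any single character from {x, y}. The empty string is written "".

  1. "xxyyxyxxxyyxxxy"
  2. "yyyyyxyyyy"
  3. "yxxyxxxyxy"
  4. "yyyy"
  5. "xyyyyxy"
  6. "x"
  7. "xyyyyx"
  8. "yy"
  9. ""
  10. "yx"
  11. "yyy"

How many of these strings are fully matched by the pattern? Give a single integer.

8

1 → no match
2 → match
3 → no match
4 → match
5 → match
6 → no match
7 → match
8 → match
9 → match
10 → match
11 → match
Total matched: 8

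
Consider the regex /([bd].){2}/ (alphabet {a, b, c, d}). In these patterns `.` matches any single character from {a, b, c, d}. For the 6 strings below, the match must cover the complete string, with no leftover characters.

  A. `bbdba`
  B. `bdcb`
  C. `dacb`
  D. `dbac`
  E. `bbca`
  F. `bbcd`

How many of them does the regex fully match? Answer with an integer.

A. `bbdba` → no match
B. `bdcb` → no match
C. `dacb` → no match
D. `dbac` → no match
E. `bbca` → no match
F. `bbcd` → no match
Total matched: 0

0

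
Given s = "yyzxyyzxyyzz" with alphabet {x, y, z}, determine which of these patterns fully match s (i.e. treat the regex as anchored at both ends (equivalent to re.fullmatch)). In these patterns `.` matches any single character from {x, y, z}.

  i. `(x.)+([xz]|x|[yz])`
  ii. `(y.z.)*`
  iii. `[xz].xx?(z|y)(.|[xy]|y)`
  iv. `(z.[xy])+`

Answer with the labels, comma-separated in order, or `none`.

i → no match — must start with "x"
ii → match
iii → no match
iv → no match — must start with "z"

ii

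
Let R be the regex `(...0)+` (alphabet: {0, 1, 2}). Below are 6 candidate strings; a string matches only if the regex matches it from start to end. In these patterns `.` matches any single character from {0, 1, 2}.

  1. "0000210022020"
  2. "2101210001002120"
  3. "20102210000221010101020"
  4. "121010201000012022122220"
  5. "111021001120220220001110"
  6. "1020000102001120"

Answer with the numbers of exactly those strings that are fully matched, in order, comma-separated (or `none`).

none

1 → no match
2 → no match
3 → no match
4 → no match
5 → no match
6 → no match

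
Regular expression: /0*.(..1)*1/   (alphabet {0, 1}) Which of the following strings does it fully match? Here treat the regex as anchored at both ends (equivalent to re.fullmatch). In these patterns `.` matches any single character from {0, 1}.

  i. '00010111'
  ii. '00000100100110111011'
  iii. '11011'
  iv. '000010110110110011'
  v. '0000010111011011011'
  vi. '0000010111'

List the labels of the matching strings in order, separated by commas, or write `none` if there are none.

i → match
ii → no match
iii → match
iv → match
v → match
vi → match

i, iii, iv, v, vi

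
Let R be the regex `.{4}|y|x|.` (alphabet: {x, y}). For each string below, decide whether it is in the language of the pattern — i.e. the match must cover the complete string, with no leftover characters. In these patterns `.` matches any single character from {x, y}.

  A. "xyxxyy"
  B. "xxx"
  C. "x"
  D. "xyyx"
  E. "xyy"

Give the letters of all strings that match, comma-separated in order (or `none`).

A. "xyxxyy" → no match
B. "xxx" → no match
C. "x" → match
D. "xyyx" → match
E. "xyy" → no match

C, D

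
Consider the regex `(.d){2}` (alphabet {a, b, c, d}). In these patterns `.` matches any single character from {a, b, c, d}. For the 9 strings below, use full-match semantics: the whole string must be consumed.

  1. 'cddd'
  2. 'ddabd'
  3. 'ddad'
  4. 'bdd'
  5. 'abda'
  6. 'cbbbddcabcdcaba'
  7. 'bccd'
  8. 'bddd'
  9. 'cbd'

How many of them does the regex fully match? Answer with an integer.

3

1 → match
2 → no match
3 → match
4 → no match
5 → no match — must end with 'd'
6 → no match — must end with 'd'
7 → no match
8 → match
9 → no match
Total matched: 3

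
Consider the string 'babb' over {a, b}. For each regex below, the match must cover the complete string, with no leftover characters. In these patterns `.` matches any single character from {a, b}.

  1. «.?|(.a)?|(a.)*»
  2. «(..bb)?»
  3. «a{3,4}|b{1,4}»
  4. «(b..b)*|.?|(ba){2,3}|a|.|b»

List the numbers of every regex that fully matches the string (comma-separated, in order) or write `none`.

2, 4

1 → no match
2 → match
3 → no match
4 → match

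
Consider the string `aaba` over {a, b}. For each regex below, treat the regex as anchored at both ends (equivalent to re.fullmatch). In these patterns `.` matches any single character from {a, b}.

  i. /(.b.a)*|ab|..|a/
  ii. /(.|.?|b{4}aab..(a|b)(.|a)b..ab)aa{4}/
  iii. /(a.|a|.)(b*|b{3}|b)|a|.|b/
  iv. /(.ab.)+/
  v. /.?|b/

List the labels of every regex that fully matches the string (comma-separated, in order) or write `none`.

i → no match
ii → no match
iii → no match
iv → match
v → no match

iv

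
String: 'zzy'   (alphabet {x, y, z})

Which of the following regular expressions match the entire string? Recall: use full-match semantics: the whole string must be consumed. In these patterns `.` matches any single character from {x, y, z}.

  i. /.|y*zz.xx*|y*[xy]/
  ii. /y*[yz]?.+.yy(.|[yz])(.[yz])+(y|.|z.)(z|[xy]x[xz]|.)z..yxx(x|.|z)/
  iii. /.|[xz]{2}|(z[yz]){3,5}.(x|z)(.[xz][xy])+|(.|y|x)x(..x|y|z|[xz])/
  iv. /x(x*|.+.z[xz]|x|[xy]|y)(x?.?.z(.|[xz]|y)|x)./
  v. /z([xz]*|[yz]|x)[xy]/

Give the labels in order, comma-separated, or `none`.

v

i → no match
ii → no match
iii → no match
iv → no match — must start with 'x'
v → match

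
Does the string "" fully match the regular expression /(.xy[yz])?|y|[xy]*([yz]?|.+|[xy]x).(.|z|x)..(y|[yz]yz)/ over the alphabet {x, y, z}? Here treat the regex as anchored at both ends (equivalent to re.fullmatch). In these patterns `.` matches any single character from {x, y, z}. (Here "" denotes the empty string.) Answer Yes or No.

Yes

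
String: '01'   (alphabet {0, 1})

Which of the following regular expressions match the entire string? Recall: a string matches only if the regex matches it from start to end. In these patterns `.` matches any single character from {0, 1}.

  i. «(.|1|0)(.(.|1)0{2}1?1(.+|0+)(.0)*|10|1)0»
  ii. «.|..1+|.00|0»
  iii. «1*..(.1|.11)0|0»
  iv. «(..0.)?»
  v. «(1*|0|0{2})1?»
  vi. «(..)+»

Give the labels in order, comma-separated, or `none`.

i → no match — must end with '0'
ii → no match
iii → no match — must end with '0'
iv → no match
v → match
vi → match

v, vi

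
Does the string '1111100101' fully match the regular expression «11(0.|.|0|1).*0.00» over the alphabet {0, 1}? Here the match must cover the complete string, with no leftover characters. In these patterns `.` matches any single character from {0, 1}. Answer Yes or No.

Every match must end with '00', but '1111100101' does not.

No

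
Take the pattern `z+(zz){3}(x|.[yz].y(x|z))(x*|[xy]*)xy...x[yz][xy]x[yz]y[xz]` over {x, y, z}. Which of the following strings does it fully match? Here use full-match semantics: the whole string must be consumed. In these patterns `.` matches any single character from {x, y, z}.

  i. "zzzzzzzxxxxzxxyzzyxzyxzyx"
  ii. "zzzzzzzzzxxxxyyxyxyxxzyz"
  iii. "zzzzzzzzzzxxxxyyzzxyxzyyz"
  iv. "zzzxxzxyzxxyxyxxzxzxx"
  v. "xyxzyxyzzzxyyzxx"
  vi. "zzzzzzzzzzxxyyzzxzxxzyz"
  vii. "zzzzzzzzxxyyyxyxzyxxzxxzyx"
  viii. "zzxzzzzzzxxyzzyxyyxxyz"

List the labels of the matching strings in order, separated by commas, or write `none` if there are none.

i → no match
ii → match
iii → no match
iv → no match
v → no match — must start with "z"
vi → match
vii → no match
viii → no match

ii, vi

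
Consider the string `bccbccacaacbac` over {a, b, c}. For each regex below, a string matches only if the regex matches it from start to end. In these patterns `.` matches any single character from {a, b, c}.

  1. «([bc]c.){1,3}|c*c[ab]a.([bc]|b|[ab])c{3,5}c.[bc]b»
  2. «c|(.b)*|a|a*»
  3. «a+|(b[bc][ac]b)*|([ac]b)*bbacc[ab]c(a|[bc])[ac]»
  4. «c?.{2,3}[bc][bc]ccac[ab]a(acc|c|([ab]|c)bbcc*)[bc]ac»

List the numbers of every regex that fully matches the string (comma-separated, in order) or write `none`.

4

1 → no match
2 → no match
3 → no match
4 → match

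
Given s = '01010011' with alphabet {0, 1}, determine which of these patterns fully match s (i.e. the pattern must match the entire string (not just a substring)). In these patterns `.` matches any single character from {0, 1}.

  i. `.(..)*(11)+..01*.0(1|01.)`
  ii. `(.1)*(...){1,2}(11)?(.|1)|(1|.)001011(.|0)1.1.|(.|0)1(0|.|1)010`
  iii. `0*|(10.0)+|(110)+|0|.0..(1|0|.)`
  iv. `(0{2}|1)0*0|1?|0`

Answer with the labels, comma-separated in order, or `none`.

i → no match
ii → match
iii → no match
iv → no match

ii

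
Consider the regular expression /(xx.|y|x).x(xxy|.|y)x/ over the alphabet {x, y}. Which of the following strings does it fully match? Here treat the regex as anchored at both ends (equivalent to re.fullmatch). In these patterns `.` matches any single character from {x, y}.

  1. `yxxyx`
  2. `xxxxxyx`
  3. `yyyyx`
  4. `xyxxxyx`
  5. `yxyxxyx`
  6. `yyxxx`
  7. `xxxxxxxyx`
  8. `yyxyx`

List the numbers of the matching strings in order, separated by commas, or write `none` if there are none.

1. `yxxyx` → match
2. `xxxxxyx` → match
3. `yyyyx` → no match
4. `xyxxxyx` → match
5. `yxyxxyx` → no match
6. `yyxxx` → match
7. `xxxxxxxyx` → match
8. `yyxyx` → match

1, 2, 4, 6, 7, 8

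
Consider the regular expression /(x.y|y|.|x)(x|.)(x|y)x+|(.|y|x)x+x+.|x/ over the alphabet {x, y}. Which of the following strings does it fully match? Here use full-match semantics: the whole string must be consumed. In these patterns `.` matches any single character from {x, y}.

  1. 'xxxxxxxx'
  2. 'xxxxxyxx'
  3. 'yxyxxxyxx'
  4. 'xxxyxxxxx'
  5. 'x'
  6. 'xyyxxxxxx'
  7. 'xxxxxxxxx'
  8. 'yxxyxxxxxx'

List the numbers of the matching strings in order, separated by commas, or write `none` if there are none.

1, 5, 6, 7

1 → match
2 → no match
3 → no match
4 → no match
5 → match
6 → match
7 → match
8 → no match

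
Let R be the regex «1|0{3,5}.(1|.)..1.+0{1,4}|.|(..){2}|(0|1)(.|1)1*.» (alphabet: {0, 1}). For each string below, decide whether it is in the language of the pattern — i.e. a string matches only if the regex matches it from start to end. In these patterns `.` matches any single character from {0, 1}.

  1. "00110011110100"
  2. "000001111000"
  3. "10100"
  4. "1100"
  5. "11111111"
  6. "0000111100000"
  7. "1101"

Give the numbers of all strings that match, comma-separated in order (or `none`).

2, 4, 5, 6, 7

1 → no match
2. "000001111000" → match
3. "10100" → no match
4. "1100" → match
5. "11111111" → match
6 → match
7. "1101" → match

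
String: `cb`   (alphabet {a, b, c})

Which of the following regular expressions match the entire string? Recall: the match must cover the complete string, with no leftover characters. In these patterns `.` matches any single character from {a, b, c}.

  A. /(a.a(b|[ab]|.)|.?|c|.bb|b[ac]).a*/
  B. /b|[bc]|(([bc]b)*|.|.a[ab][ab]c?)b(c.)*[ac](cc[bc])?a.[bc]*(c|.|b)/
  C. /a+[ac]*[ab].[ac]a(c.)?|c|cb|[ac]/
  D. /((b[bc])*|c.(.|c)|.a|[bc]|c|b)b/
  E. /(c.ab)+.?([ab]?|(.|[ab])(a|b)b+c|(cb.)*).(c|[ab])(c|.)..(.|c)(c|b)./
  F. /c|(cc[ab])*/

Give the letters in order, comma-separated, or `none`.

A → match
B → no match
C → match
D → match
E → no match
F → no match

A, C, D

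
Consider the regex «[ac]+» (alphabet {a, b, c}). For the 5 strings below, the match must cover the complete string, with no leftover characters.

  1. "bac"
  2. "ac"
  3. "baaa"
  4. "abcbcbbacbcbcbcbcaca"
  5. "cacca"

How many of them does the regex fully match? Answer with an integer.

2

1 → no match
2 → match
3 → no match
4 → no match
5 → match
Total matched: 2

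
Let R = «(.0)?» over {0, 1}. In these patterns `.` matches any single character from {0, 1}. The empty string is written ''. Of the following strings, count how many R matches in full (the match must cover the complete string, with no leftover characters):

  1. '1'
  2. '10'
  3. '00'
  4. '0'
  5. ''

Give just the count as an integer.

3

1 → no match
2 → match
3 → match
4 → no match
5 → match
Total matched: 3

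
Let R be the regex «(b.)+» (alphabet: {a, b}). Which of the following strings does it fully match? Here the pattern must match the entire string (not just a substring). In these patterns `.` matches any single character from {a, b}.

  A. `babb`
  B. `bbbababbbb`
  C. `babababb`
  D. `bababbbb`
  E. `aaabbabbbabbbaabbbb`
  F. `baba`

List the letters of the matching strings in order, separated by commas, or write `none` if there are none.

A → match
B → match
C → match
D → match
E → no match — must start with `b`
F → match

A, B, C, D, F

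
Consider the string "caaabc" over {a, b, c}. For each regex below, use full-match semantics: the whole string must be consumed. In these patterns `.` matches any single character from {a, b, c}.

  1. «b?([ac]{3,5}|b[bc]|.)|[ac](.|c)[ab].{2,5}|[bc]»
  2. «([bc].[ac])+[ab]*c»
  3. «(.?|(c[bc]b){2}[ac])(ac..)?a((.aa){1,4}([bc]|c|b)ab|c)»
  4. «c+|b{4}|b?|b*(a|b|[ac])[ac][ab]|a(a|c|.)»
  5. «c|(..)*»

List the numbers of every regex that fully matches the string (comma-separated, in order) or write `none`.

1 → match
2 → match
3 → no match
4 → no match
5 → match

1, 2, 5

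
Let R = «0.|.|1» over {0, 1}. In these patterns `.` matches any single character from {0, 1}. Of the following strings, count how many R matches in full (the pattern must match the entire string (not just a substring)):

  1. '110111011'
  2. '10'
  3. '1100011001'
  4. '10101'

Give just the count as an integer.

0

1 → no match
2 → no match
3 → no match
4 → no match
Total matched: 0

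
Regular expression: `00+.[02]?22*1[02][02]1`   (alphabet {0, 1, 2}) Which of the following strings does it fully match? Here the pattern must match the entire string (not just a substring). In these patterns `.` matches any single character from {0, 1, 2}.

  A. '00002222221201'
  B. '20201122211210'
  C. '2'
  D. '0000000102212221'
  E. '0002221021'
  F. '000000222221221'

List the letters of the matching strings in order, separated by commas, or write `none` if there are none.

A, E, F

A → match
B → no match — must start with '00'
C → no match — must start with '00'
D → no match
E → match
F → match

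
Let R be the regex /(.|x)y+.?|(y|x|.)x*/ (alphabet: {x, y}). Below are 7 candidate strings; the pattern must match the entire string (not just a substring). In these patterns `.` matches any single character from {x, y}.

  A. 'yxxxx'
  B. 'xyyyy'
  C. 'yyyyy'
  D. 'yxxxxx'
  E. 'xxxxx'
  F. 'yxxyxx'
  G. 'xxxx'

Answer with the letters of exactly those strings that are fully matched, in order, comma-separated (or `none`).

A → match
B → match
C → match
D → match
E → match
F → no match
G → match

A, B, C, D, E, G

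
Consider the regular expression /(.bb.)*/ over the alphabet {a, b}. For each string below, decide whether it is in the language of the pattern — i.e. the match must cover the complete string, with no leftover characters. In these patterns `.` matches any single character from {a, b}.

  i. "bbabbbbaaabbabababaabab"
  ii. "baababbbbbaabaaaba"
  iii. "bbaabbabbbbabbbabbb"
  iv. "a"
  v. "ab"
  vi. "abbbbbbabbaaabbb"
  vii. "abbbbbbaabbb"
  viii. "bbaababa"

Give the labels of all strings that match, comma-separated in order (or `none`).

i → no match
ii → no match
iii → no match
iv. "a" → no match
v. "ab" → no match
vi → no match
vii. "abbbbbbaabbb" → match
viii. "bbaababa" → no match

vii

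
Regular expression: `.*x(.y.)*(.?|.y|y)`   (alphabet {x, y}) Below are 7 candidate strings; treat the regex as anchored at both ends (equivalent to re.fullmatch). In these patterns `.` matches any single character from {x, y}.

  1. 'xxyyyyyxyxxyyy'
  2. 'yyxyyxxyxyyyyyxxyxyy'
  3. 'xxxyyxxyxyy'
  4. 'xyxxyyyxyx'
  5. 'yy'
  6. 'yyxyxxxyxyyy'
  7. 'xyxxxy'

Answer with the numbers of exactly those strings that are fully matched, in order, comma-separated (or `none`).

1 → match
2 → match
3. 'xxxyyxxyxyy' → match
4. 'xyxxyyyxyx' → match
5. 'yy' → no match
6. 'yyxyxxxyxyyy' → match
7. 'xyxxxy' → match

1, 2, 3, 4, 6, 7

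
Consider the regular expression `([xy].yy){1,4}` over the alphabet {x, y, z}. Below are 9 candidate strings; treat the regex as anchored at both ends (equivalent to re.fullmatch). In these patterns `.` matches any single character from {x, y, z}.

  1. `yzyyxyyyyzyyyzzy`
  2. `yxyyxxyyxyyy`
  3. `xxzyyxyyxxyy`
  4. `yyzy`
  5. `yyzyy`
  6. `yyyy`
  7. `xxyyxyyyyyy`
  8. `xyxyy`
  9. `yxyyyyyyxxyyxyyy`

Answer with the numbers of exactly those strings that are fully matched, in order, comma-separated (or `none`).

2, 6, 9

1 → no match — must end with `yy`
2. `yxyyxxyyxyyy` → match
3. `xxzyyxyyxxyy` → no match
4. `yyzy` → no match — must end with `yy`
5. `yyzyy` → no match
6. `yyyy` → match
7. `xxyyxyyyyyy` → no match
8. `xyxyy` → no match
9 → match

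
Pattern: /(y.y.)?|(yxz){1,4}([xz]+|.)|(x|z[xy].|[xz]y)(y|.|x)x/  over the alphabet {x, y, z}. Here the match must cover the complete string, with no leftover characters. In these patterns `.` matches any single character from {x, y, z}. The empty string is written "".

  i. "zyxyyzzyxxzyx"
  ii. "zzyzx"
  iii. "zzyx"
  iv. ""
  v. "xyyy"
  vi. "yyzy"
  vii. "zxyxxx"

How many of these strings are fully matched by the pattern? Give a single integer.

i → no match
ii → no match
iii → no match
iv → match
v → no match
vi → no match
vii → no match
Total matched: 1

1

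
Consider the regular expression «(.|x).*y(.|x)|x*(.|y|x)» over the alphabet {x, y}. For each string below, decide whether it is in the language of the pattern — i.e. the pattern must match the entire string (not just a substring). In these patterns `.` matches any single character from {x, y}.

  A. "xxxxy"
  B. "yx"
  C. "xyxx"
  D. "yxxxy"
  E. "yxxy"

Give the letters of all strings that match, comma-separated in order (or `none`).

A

A → match
B → no match
C → no match
D → no match
E → no match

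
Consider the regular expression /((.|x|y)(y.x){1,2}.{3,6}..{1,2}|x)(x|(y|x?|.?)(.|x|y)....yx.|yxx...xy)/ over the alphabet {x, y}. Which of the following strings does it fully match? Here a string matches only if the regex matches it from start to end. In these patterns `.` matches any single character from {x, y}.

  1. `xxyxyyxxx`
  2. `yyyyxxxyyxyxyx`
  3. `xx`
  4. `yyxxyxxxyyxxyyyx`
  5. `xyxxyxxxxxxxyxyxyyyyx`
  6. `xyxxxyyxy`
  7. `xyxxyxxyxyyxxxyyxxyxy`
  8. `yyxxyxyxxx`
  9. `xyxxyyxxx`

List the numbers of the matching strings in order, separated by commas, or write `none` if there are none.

1 → no match
2 → no match
3 → match
4 → match
5 → no match
6 → match
7 → match
8 → match
9 → no match

3, 4, 6, 7, 8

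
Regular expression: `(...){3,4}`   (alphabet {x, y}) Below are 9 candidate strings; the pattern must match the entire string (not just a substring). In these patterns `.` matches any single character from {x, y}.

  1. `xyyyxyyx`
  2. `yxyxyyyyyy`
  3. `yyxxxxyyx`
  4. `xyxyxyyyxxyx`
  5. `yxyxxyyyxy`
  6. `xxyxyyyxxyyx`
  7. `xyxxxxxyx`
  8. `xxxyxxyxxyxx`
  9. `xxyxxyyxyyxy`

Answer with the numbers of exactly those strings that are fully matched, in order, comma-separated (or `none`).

1 → no match
2 → no match
3 → match
4 → match
5 → no match
6 → match
7 → match
8 → match
9 → match

3, 4, 6, 7, 8, 9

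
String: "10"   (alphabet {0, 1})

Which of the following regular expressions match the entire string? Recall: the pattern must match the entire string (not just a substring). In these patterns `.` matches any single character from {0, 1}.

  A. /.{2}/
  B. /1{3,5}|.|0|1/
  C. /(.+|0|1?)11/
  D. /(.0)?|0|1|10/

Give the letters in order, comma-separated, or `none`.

A, D

A → match
B → no match
C → no match — must end with "11"
D → match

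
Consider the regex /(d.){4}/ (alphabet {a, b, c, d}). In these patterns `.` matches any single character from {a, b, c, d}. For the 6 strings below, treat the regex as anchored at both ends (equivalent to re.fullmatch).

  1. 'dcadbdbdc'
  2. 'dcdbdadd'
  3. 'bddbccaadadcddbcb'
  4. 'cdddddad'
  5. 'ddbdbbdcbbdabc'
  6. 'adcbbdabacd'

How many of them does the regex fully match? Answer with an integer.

1

1 → no match
2 → match
3 → no match — must start with 'd'
4 → no match — must start with 'd'
5 → no match
6 → no match — must start with 'd'
Total matched: 1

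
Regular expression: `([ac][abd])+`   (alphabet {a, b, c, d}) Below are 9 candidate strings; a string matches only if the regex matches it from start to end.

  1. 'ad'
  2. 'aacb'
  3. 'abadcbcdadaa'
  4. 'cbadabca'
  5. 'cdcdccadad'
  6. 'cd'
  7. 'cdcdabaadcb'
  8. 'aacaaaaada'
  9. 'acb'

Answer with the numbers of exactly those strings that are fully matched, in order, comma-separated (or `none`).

1 → match
2 → match
3 → match
4 → match
5 → no match
6 → match
7 → no match
8 → no match
9 → no match

1, 2, 3, 4, 6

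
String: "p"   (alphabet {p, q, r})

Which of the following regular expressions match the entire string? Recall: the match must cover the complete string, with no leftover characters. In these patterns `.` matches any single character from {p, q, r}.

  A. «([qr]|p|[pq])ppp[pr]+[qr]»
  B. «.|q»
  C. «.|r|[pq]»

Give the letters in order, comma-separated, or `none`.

A → no match
B → match
C → match

B, C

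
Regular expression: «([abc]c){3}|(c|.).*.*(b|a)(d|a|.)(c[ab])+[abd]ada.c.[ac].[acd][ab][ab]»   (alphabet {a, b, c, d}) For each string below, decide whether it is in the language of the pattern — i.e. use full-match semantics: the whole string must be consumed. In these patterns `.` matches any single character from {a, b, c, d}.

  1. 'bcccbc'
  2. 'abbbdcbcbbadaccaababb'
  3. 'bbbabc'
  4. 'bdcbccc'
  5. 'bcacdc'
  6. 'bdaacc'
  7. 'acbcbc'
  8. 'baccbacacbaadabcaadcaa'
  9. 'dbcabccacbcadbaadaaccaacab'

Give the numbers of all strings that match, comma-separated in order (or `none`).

1, 2, 7, 8

1. 'bcccbc' → match
2 → match
3. 'bbbabc' → no match
4. 'bdcbccc' → no match
5. 'bcacdc' → no match
6. 'bdaacc' → no match
7. 'acbcbc' → match
8 → match
9 → no match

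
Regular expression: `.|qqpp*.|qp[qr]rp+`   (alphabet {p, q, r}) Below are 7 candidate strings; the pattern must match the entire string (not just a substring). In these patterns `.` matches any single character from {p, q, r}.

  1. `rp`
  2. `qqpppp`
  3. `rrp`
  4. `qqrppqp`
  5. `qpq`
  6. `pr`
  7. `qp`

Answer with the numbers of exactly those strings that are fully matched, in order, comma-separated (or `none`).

1 → no match
2 → match
3 → no match
4 → no match
5 → no match
6 → no match
7 → no match

2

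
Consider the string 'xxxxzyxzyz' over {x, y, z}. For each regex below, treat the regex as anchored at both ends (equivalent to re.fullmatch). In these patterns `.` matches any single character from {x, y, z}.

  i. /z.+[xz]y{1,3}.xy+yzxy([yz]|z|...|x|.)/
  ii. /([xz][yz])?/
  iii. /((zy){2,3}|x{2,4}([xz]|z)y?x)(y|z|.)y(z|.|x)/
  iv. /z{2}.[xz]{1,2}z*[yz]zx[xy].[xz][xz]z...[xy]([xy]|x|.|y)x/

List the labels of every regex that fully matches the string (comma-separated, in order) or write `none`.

i → no match — must start with 'z'
ii → no match
iii → match
iv → no match — must start with 'z'

iii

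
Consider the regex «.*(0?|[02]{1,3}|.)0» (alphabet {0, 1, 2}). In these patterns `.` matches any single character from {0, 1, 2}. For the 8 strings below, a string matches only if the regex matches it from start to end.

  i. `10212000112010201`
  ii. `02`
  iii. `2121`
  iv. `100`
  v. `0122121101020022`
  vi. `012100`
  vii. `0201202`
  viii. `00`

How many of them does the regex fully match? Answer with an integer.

3

i → no match — must end with `0`
ii. `02` → no match — must end with `0`
iii. `2121` → no match — must end with `0`
iv. `100` → match
v → no match — must end with `0`
vi. `012100` → match
vii. `0201202` → no match — must end with `0`
viii. `00` → match
Total matched: 3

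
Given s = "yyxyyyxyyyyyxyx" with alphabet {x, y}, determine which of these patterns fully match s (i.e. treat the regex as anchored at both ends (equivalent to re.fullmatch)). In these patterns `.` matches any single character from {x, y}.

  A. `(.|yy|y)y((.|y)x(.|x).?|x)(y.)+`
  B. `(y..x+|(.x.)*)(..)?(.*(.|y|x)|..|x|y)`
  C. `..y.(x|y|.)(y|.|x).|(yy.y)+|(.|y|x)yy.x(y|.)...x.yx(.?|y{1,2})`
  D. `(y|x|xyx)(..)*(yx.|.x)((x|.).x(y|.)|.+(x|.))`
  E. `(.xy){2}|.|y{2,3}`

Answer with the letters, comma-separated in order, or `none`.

A, B, D

A → match
B → match
C → no match
D → match
E → no match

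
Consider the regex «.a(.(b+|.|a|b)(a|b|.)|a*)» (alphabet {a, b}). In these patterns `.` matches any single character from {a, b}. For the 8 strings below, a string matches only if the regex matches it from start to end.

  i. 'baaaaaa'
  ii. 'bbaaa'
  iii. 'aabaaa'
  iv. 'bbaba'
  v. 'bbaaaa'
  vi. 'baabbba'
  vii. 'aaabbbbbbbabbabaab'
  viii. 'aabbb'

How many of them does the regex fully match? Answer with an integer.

i → match
ii → no match
iii → no match
iv → no match
v → no match
vi → match
vii → no match
viii → match
Total matched: 3

3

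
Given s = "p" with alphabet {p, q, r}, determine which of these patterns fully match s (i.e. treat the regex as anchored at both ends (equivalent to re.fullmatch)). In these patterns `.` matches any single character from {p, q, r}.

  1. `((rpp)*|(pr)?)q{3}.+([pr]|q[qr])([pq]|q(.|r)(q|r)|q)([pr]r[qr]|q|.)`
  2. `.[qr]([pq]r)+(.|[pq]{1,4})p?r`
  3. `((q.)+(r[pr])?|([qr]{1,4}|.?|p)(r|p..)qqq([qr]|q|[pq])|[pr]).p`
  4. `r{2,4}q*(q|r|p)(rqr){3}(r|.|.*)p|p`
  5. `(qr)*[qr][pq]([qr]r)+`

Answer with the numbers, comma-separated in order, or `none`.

4

1 → no match
2 → no match — must end with "r"
3 → no match
4 → match
5 → no match — must end with "r"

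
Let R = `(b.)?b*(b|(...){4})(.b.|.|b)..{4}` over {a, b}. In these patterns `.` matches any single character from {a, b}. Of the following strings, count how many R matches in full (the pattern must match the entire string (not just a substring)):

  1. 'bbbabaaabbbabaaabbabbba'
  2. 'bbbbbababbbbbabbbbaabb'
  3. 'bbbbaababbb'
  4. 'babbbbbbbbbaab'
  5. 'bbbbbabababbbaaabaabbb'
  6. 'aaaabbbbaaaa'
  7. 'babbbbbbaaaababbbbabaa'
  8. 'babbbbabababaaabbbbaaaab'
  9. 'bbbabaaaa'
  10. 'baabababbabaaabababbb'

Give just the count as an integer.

1 → match
2 → match
3. 'bbbbaababbb' → no match
4 → match
5 → match
6. 'aaaabbbbaaaa' → no match
7 → match
8 → match
9. 'bbbabaaaa' → match
10 → match
Total matched: 8

8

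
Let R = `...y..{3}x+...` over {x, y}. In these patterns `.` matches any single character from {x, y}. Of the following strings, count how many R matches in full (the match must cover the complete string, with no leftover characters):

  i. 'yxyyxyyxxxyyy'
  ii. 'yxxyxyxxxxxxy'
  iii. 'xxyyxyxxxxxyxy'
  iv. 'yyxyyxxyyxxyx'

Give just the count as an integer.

3

i → match
ii → match
iii → match
iv → no match
Total matched: 3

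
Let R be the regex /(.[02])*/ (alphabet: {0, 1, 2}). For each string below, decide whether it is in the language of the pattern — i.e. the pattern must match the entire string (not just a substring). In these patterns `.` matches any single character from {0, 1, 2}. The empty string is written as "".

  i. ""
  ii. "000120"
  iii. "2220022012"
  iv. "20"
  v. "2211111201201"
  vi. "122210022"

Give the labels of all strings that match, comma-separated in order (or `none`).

i → match
ii → no match
iii → match
iv → match
v → no match
vi → no match

i, iii, iv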